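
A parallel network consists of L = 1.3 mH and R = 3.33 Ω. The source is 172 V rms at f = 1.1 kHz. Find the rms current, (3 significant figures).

55.1 A

ω = 2πf = 6912 rad/s
X_L = ωL = 8.98 Ω
Parallel: admittances add. Y = 1/R + 1/(jωL)
Y = (0.300 − j0.111) S
|Y| = 0.320 S → |Z| = 1/|Y| = 3.12 Ω, ∠Z = −∠Y = 20.3°
I = V/|Z| = 172/3.12 = 55.1 A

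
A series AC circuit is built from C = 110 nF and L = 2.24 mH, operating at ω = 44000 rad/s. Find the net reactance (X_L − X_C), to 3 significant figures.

-108 Ω

X_L = ωL = 98.6 Ω
X_C = 1/(ωC) = 207 Ω
X = 98.6 − 207 = -108 Ω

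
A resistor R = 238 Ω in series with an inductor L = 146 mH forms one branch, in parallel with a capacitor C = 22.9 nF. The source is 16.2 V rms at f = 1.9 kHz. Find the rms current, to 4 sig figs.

4.858 mA

ω = 2πf = 11940 rad/s
X_L = ωL = 1743 Ω
X_C = 1/(ωC) = 3658 Ω
Branch 1 (R+jX_L): Z₁ = 238.0 + j1743 Ω, |Z₁| = 1759 Ω
Branch 2 (−jX_C): Z₂ = −j3658 Ω
Parallel: Z = Z₁Z₂/(Z₁+Z₂), |Z| = 3335 Ω, ∠Z = 75.14°
I = V/|Z| = 16.2/3335 = 4.858 mA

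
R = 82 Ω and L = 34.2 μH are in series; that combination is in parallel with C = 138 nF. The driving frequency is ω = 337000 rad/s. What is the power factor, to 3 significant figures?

X_L = ωL = 11.5 Ω
X_C = 1/(ωC) = 21.5 Ω
Branch 1 (R+jX_L): Z₁ = 82.0 + j11.5 Ω, |Z₁| = 82.8 Ω
Branch 2 (−jX_C): Z₂ = −j21.5 Ω
Parallel: Z = Z₁Z₂/(Z₁+Z₂), |Z| = 21.6 Ω, ∠Z = -75.1°
cos φ = cos(-75.1°) = 0.258

0.258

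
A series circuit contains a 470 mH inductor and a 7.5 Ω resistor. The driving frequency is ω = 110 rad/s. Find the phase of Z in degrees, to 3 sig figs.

81.7°

X_L = ωL = 51.7 Ω
Z = 7.50 + j51.7 Ω
|Z| = √(7.50² + 51.7²) = 52.2 Ω
∠Z = arctan(51.7/7.50) = 81.7°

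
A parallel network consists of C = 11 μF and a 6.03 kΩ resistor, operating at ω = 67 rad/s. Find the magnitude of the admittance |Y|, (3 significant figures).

X_C = 1/(ωC) = 1360 Ω
Parallel: admittances add. Y = 1/R + jωC
Y = (0.000166 + j0.000737) S
|Y| = 0.000755 S → |Z| = 1/|Y| = 1320 Ω, ∠Z = −∠Y = -77.3°

755 μS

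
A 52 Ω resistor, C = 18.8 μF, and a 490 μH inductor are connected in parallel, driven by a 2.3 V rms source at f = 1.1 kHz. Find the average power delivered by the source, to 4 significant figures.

ω = 2πf = 6912 rad/s
X_L = ωL = 3.387 Ω
X_C = 1/(ωC) = 7.696 Ω
Parallel: admittances add. Y = 1/R + 1/(jωL) + jωC
Y = (0.01923 − j0.1653) S
|Y| = 0.1665 S → |Z| = 1/|Y| = 6.008 Ω, ∠Z = −∠Y = 83.37°
I = V/|Z| = 382.8 mA
P = VI cos φ = 2.3 × 0.3828 × cos(83.37°) = 101.7 mW

101.7 mW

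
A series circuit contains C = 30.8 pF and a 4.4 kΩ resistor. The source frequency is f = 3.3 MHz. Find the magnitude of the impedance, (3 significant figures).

4670 Ω

ω = 2πf = 2.073e+07 rad/s
X_C = 1/(ωC) = 1570 Ω
Z = 4400 − j1570 Ω
|Z| = √(4400² + 1570²) = 4670 Ω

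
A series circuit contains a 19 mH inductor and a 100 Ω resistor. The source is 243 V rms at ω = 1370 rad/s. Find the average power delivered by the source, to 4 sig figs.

553.0 W

X_L = ωL = 26.03 Ω
Z = 100.0 + j26.03 Ω
|Z| = √(100.0² + 26.03²) = 103.3 Ω
∠Z = arctan(26.03/100.0) = 14.59°
I = V/|Z| = 2.352 A
P = VI cos φ = 243 × 2.352 × cos(14.59°) = 553.0 W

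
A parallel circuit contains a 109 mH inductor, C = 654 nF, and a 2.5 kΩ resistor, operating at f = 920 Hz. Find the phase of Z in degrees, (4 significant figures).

-79.66°

ω = 2πf = 5781 rad/s
X_L = ωL = 630.1 Ω
X_C = 1/(ωC) = 264.5 Ω
Parallel: admittances add. Y = 1/R + 1/(jωL) + jωC
Y = (0.0004000 + j0.002193) S
|Y| = 0.002230 S → |Z| = 1/|Y| = 448.5 Ω, ∠Z = −∠Y = -79.66°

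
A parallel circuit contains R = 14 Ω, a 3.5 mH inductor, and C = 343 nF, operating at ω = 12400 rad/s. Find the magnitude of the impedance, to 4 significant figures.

X_L = ωL = 43.40 Ω
X_C = 1/(ωC) = 235.1 Ω
Parallel: admittances add. Y = 1/R + 1/(jωL) + jωC
Y = (0.07143 − j0.01879) S
|Y| = 0.07386 S → |Z| = 1/|Y| = 13.54 Ω, ∠Z = −∠Y = 14.74°

13.54 Ω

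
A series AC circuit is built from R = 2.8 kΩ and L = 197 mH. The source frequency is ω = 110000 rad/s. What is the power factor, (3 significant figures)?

0.128

X_L = ωL = 21700 Ω
Z = 2800 + j21700 Ω
|Z| = √(2800² + 21700²) = 21900 Ω
∠Z = arctan(21700/2800) = 82.6°
cos φ = cos(82.6°) = 0.128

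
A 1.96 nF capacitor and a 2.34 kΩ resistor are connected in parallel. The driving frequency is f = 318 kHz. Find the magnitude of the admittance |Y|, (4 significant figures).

ω = 2πf = 1.998e+06 rad/s
X_C = 1/(ωC) = 255.4 Ω
Parallel: admittances add. Y = 1/R + jωC
Y = (0.0004274 + j0.003916) S
|Y| = 0.003939 S → |Z| = 1/|Y| = 253.8 Ω, ∠Z = −∠Y = -83.77°

3.939 mS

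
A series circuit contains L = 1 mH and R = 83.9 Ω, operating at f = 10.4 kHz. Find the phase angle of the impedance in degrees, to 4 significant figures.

37.91°

ω = 2πf = 65350 rad/s
X_L = ωL = 65.35 Ω
Z = 83.90 + j65.35 Ω
|Z| = √(83.90² + 65.35²) = 106.3 Ω
∠Z = arctan(65.35/83.90) = 37.91°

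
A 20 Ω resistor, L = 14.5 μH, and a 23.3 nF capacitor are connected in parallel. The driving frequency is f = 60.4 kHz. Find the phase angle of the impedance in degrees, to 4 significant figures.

ω = 2πf = 379500 rad/s
X_L = ωL = 5.503 Ω
X_C = 1/(ωC) = 113.1 Ω
Parallel: admittances add. Y = 1/R + 1/(jωL) + jωC
Y = (0.05000 − j0.1729) S
|Y| = 0.1800 S → |Z| = 1/|Y| = 5.557 Ω, ∠Z = −∠Y = 73.87°

73.87°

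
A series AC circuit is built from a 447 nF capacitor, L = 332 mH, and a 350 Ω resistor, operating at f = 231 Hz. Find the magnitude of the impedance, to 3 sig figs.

1120 Ω

ω = 2πf = 1451 rad/s
X_L = ωL = 482 Ω
X_C = 1/(ωC) = 1540 Ω
Net reactance X = X_L − X_C = -1060 Ω
Z = 350 − j1060 Ω
|Z| = √(350² + 1060²) = 1120 Ω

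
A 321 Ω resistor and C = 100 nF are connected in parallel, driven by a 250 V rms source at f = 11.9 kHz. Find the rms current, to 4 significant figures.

ω = 2πf = 74770 rad/s
X_C = 1/(ωC) = 133.7 Ω
Parallel: admittances add. Y = 1/R + jωC
Y = (0.003115 + j0.007477) S
|Y| = 0.008100 S → |Z| = 1/|Y| = 123.5 Ω, ∠Z = −∠Y = -67.38°
I = V/|Z| = 250/123.5 = 2.025 A

2.025 A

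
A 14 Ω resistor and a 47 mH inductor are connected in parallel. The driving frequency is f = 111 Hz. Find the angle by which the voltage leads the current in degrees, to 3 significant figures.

23.1°

ω = 2πf = 697.4 rad/s
X_L = ωL = 32.8 Ω
Parallel: admittances add. Y = 1/R + 1/(jωL)
Y = (0.0714 − j0.0305) S
|Y| = 0.0777 S → |Z| = 1/|Y| = 12.9 Ω, ∠Z = −∠Y = 23.1°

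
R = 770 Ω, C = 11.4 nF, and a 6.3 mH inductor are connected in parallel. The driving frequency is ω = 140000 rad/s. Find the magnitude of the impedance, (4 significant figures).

725.4 Ω

X_L = ωL = 882.0 Ω
X_C = 1/(ωC) = 626.6 Ω
Parallel: admittances add. Y = 1/R + 1/(jωL) + jωC
Y = (0.001299 + j0.0004622) S
|Y| = 0.001379 S → |Z| = 1/|Y| = 725.4 Ω, ∠Z = −∠Y = -19.59°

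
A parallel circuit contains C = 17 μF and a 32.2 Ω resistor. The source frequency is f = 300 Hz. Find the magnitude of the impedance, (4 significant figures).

22.41 Ω

ω = 2πf = 1885 rad/s
X_C = 1/(ωC) = 31.21 Ω
Parallel: admittances add. Y = 1/R + jωC
Y = (0.03106 + j0.03204) S
|Y| = 0.04462 S → |Z| = 1/|Y| = 22.41 Ω, ∠Z = −∠Y = -45.90°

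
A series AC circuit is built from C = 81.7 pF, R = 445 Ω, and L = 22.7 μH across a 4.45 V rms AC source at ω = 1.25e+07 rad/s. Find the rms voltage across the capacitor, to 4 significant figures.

5.278 V

X_L = ωL = 283.8 Ω
X_C = 1/(ωC) = 979.2 Ω
Net reactance X = X_L − X_C = -695.4 Ω
Z = 445.0 − j695.4 Ω
|Z| = √(445.0² + 695.4²) = 825.6 Ω
I = V/|Z| = 5.390 mA
V_C = I·|Z_C| = 0.005390 × 979.2 = 5.278 V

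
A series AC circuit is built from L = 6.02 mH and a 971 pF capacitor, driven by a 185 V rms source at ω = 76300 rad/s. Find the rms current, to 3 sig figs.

X_L = ωL = 459 Ω
X_C = 1/(ωC) = 13500 Ω
Net reactance X = X_L − X_C = -13000 Ω
Z = − j13000 Ω
|Z| = √(0² + 13000²) = 13000 Ω
I = V/|Z| = 185/13000 = 14.2 mA

14.2 mA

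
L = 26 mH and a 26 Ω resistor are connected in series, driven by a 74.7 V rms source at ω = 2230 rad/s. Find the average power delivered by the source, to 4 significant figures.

X_L = ωL = 57.98 Ω
Z = 26.00 + j57.98 Ω
|Z| = √(26.00² + 57.98²) = 63.54 Ω
∠Z = arctan(57.98/26.00) = 65.85°
I = V/|Z| = 1.176 A
P = VI cos φ = 74.7 × 1.176 × cos(65.85°) = 35.93 W

35.93 W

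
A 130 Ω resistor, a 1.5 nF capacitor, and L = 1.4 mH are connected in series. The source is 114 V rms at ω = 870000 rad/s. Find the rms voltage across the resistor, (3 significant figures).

X_L = ωL = 1220 Ω
X_C = 1/(ωC) = 766 Ω
Net reactance X = X_L − X_C = 452 Ω
Z = 130 + j452 Ω
|Z| = √(130² + 452²) = 470 Ω
I = V/|Z| = 243 mA
V_R = I·|Z_R| = 0.243 × 130 = 31.5 V

31.5 V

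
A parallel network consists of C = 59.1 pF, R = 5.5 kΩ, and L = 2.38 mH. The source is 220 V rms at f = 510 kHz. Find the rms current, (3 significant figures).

42.0 mA

ω = 2πf = 3.204e+06 rad/s
X_L = ωL = 7630 Ω
X_C = 1/(ωC) = 5280 Ω
Parallel: admittances add. Y = 1/R + 1/(jωL) + jωC
Y = (0.000182 + j5.83e-05) S
|Y| = 0.000191 S → |Z| = 1/|Y| = 5240 Ω, ∠Z = −∠Y = -17.8°
I = V/|Z| = 220/5240 = 42.0 mA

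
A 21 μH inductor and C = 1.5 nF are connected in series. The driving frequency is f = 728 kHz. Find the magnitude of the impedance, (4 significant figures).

ω = 2πf = 4.574e+06 rad/s
X_L = ωL = 96.06 Ω
X_C = 1/(ωC) = 145.7 Ω
Net reactance X = X_L − X_C = -49.69 Ω
Z = − j49.69 Ω
|Z| = √(0² + 49.69²) = 49.69 Ω

49.69 Ω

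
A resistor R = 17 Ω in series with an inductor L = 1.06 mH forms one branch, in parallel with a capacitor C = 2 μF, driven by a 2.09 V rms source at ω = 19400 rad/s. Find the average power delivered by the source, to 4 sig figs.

X_L = ωL = 20.56 Ω
X_C = 1/(ωC) = 25.77 Ω
Branch 1 (R+jX_L): Z₁ = 17.00 + j20.56 Ω, |Z₁| = 26.68 Ω
Branch 2 (−jX_C): Z₂ = −j25.77 Ω
Parallel: Z = Z₁Z₂/(Z₁+Z₂), |Z| = 38.68 Ω, ∠Z = -22.54°
I = V/|Z| = 54.04 mA
P = VI cos φ = 2.09 × 0.05404 × cos(-22.54°) = 104.3 mW

104.3 mW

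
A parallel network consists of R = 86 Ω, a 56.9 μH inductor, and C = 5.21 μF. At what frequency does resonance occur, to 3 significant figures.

ω₀ = 1/√(LC) = 1/√(5.69e-05 × 5.21e-06) = 58080 rad/s
f₀ = ω₀/(2π) = 9.24 kHz

9.24 kHz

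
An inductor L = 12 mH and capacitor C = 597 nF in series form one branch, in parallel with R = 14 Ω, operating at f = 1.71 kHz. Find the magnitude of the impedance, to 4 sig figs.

ω = 2πf = 10740 rad/s
X_L = ωL = 128.9 Ω
X_C = 1/(ωC) = 155.9 Ω
Branch 1: Z₁ = R = 14.00 Ω
Branch 2 (series LC): Z₂ = j(X_L − X_C) = −j26.97 Ω
Parallel: Z = Z₁Z₂/(Z₁+Z₂), |Z| = 12.43 Ω, ∠Z = -27.43°

12.43 Ω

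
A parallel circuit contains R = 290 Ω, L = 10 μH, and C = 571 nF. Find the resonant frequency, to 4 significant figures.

ω₀ = 1/√(LC) = 1/√(1e-05 × 5.71e-07) = 418500 rad/s
f₀ = ω₀/(2π) = 66.60 kHz

66.60 kHz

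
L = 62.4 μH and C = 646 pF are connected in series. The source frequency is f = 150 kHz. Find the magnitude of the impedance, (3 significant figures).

1580 Ω

ω = 2πf = 942500 rad/s
X_L = ωL = 58.8 Ω
X_C = 1/(ωC) = 1640 Ω
Net reactance X = X_L − X_C = -1580 Ω
Z = − j1580 Ω
|Z| = √(0² + 1580²) = 1580 Ω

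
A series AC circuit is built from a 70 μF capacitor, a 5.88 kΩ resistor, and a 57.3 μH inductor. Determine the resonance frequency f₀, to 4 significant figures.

2.513 kHz

ω₀ = 1/√(LC) = 1/√(5.73e-05 × 7e-05) = 15790 rad/s
f₀ = ω₀/(2π) = 2.513 kHz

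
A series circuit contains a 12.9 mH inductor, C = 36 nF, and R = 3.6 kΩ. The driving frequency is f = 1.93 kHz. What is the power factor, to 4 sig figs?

ω = 2πf = 12130 rad/s
X_L = ωL = 156.4 Ω
X_C = 1/(ωC) = 2291 Ω
Net reactance X = X_L − X_C = -2134 Ω
Z = 3600 − j2134 Ω
|Z| = √(3600² + 2134²) = 4185 Ω
∠Z = arctan(-2134/3600) = -30.66°
cos φ = cos(-30.66°) = 0.8602

0.8602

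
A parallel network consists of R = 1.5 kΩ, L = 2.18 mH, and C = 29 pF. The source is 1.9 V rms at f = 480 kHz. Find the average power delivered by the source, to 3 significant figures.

2.41 mW

ω = 2πf = 3.016e+06 rad/s
X_L = ωL = 6570 Ω
X_C = 1/(ωC) = 11400 Ω
Parallel: admittances add. Y = 1/R + 1/(jωL) + jωC
Y = (0.000667 − j6.46e-05) S
|Y| = 0.000670 S → |Z| = 1/|Y| = 1490 Ω, ∠Z = −∠Y = 5.54°
I = V/|Z| = 1.27 mA
P = VI cos φ = 1.9 × 0.00127 × cos(5.54°) = 2.41 mW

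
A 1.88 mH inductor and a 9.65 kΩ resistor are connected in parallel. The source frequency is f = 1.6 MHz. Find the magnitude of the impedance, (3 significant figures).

8590 Ω

ω = 2πf = 1.005e+07 rad/s
X_L = ωL = 18900 Ω
Parallel: admittances add. Y = 1/R + 1/(jωL)
Y = (0.000104 − j5.29e-05) S
|Y| = 0.000116 S → |Z| = 1/|Y| = 8590 Ω, ∠Z = −∠Y = 27.0°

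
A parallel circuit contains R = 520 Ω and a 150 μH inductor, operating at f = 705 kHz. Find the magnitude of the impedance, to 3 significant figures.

410 Ω

ω = 2πf = 4.43e+06 rad/s
X_L = ωL = 664 Ω
Parallel: admittances add. Y = 1/R + 1/(jωL)
Y = (0.00192 − j0.00151) S
|Y| = 0.00244 S → |Z| = 1/|Y| = 410 Ω, ∠Z = −∠Y = 38.0°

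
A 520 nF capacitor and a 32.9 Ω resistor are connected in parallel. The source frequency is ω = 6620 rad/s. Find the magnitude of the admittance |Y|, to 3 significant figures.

X_C = 1/(ωC) = 290 Ω
Parallel: admittances add. Y = 1/R + jωC
Y = (0.0304 + j0.00344) S
|Y| = 0.0306 S → |Z| = 1/|Y| = 32.7 Ω, ∠Z = −∠Y = -6.46°

30.6 mS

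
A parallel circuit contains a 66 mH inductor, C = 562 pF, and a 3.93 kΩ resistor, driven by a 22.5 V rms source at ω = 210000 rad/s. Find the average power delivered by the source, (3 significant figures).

129 mW

X_L = ωL = 13900 Ω
X_C = 1/(ωC) = 8470 Ω
Parallel: admittances add. Y = 1/R + 1/(jωL) + jωC
Y = (0.000254 + j4.59e-05) S
|Y| = 0.000259 S → |Z| = 1/|Y| = 3870 Ω, ∠Z = −∠Y = -10.2°
I = V/|Z| = 5.82 mA
P = VI cos φ = 22.5 × 0.00582 × cos(-10.2°) = 129 mW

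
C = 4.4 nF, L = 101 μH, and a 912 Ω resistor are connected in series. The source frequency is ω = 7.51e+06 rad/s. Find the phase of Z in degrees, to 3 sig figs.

X_L = ωL = 759 Ω
X_C = 1/(ωC) = 30.3 Ω
Net reactance X = X_L − X_C = 728 Ω
Z = 912 + j728 Ω
|Z| = √(912² + 728²) = 1170 Ω
∠Z = arctan(728/912) = 38.6°

38.6°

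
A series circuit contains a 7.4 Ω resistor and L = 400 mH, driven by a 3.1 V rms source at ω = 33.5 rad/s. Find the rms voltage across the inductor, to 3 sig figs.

X_L = ωL = 13.4 Ω
Z = 7.40 + j13.4 Ω
|Z| = √(7.40² + 13.4²) = 15.3 Ω
I = V/|Z| = 203 mA
V_L = I·|Z_L| = 0.203 × 13.4 = 2.71 V

2.71 V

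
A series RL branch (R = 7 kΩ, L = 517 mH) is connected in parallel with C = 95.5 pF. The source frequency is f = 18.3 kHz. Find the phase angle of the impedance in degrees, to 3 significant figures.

70.8°

ω = 2πf = 115000 rad/s
X_L = ωL = 59400 Ω
X_C = 1/(ωC) = 91100 Ω
Branch 1 (R+jX_L): Z₁ = 7000 + j59400 Ω, |Z₁| = 59900 Ω
Branch 2 (−jX_C): Z₂ = −j91100 Ω
Parallel: Z = Z₁Z₂/(Z₁+Z₂), |Z| = 168000 Ω, ∠Z = 70.8°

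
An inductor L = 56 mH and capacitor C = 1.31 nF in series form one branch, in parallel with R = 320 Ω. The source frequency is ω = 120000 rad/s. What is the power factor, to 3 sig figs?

X_L = ωL = 6720 Ω
X_C = 1/(ωC) = 6360 Ω
Branch 1: Z₁ = R = 320 Ω
Branch 2 (series LC): Z₂ = j(X_L − X_C) = j359 Ω
Parallel: Z = Z₁Z₂/(Z₁+Z₂), |Z| = 239 Ω, ∠Z = 41.7°
cos φ = cos(41.7°) = 0.746

0.746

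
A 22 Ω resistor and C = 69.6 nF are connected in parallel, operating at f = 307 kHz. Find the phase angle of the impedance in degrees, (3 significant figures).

ω = 2πf = 1.929e+06 rad/s
X_C = 1/(ωC) = 7.45 Ω
Parallel: admittances add. Y = 1/R + jωC
Y = (0.0455 + j0.134) S
|Y| = 0.142 S → |Z| = 1/|Y| = 7.06 Ω, ∠Z = −∠Y = -71.3°

-71.3°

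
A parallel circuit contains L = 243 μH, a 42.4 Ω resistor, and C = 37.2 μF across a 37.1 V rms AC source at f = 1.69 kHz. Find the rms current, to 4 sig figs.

917.7 mA

ω = 2πf = 10620 rad/s
X_L = ωL = 2.580 Ω
X_C = 1/(ωC) = 2.532 Ω
Parallel: admittances add. Y = 1/R + 1/(jωL) + jωC
Y = (0.02358 + j0.007462) S
|Y| = 0.02474 S → |Z| = 1/|Y| = 40.43 Ω, ∠Z = −∠Y = -17.56°
I = V/|Z| = 37.1/40.43 = 917.7 mA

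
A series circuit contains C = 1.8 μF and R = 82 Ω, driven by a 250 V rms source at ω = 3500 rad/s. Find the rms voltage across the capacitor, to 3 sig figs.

X_C = 1/(ωC) = 159 Ω
Z = 82.0 − j159 Ω
|Z| = √(82.0² + 159²) = 179 Ω
I = V/|Z| = 1.40 A
V_C = I·|Z_C| = 1.40 × 159 = 222 V

222 V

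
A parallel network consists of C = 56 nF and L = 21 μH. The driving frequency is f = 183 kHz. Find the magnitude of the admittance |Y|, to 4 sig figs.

22.98 mS

ω = 2πf = 1.15e+06 rad/s
X_L = ωL = 24.15 Ω
X_C = 1/(ωC) = 15.53 Ω
Parallel: admittances add. Y = 1/(jωL) + jωC
Y = (0 + j0.02298) S
|Y| = 0.02298 S → |Z| = 1/|Y| = 43.52 Ω, ∠Z = −∠Y = -90.00°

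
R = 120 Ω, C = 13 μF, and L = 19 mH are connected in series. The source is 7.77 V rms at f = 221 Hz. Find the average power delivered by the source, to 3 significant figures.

475 mW

ω = 2πf = 1389 rad/s
X_L = ωL = 26.4 Ω
X_C = 1/(ωC) = 55.4 Ω
Net reactance X = X_L − X_C = -29.0 Ω
Z = 120 − j29.0 Ω
|Z| = √(120² + 29.0²) = 123 Ω
∠Z = arctan(-29.0/120) = -13.6°
I = V/|Z| = 62.9 mA
P = VI cos φ = 7.77 × 0.0629 × cos(-13.6°) = 475 mW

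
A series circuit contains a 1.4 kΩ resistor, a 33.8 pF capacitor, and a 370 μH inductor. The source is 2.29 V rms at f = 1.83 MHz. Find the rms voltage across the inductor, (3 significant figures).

4.45 V

ω = 2πf = 1.15e+07 rad/s
X_L = ωL = 4250 Ω
X_C = 1/(ωC) = 2570 Ω
Net reactance X = X_L − X_C = 1680 Ω
Z = 1400 + j1680 Ω
|Z| = √(1400² + 1680²) = 2190 Ω
I = V/|Z| = 1.05 mA
V_L = I·|Z_L| = 0.00105 × 4250 = 4.45 V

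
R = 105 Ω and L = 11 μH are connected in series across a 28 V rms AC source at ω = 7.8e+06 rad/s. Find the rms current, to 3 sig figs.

X_L = ωL = 85.8 Ω
Z = 105 + j85.8 Ω
|Z| = √(105² + 85.8²) = 136 Ω
I = V/|Z| = 28/136 = 206 mA

206 mA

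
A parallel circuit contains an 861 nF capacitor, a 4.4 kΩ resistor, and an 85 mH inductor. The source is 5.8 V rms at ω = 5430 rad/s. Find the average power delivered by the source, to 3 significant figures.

X_L = ωL = 462 Ω
X_C = 1/(ωC) = 214 Ω
Parallel: admittances add. Y = 1/R + 1/(jωL) + jωC
Y = (0.000227 + j0.00251) S
|Y| = 0.00252 S → |Z| = 1/|Y| = 397 Ω, ∠Z = −∠Y = -84.8°
I = V/|Z| = 14.6 mA
P = VI cos φ = 5.8 × 0.0146 × cos(-84.8°) = 7.65 mW

7.65 mW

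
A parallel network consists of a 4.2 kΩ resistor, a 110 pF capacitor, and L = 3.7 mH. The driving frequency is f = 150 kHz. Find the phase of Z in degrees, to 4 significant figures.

37.56°

ω = 2πf = 942500 rad/s
X_L = ωL = 3487 Ω
X_C = 1/(ωC) = 9646 Ω
Parallel: admittances add. Y = 1/R + 1/(jωL) + jωC
Y = (0.0002381 − j0.0001831) S
|Y| = 0.0003004 S → |Z| = 1/|Y| = 3329 Ω, ∠Z = −∠Y = 37.56°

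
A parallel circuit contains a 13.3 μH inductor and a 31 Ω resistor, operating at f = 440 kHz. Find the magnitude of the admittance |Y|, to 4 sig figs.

ω = 2πf = 2.765e+06 rad/s
X_L = ωL = 36.77 Ω
Parallel: admittances add. Y = 1/R + 1/(jωL)
Y = (0.03226 − j0.02720) S
|Y| = 0.04219 S → |Z| = 1/|Y| = 23.70 Ω, ∠Z = −∠Y = 40.13°

42.19 mS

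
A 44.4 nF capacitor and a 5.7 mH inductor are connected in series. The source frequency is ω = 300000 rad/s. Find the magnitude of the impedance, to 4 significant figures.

1635 Ω

X_L = ωL = 1710 Ω
X_C = 1/(ωC) = 75.08 Ω
Net reactance X = X_L − X_C = 1635 Ω
Z = j1635 Ω
|Z| = √(0² + 1635²) = 1635 Ω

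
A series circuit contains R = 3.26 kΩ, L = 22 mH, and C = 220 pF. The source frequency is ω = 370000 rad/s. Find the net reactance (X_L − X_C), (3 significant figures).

-4150 Ω

X_L = ωL = 8140 Ω
X_C = 1/(ωC) = 12300 Ω
X = 8140 − 12300 = -4150 Ω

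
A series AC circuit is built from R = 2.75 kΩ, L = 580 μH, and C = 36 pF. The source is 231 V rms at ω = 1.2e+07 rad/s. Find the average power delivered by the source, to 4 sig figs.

5.036 W

X_L = ωL = 6960 Ω
X_C = 1/(ωC) = 2315 Ω
Net reactance X = X_L − X_C = 4645 Ω
Z = 2750 + j4645 Ω
|Z| = √(2750² + 4645²) = 5398 Ω
∠Z = arctan(4645/2750) = 59.37°
I = V/|Z| = 42.79 mA
P = VI cos φ = 231 × 0.04279 × cos(59.37°) = 5.036 W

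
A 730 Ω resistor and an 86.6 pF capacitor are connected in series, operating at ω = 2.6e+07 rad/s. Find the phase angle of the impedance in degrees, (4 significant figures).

-31.32°

X_C = 1/(ωC) = 444.1 Ω
Z = 730.0 − j444.1 Ω
|Z| = √(730.0² + 444.1²) = 854.5 Ω
∠Z = arctan(-444.1/730.0) = -31.32°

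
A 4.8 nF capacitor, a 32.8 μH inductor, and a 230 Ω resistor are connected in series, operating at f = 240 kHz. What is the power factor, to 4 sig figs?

ω = 2πf = 1.508e+06 rad/s
X_L = ωL = 49.46 Ω
X_C = 1/(ωC) = 138.2 Ω
Net reactance X = X_L − X_C = -88.69 Ω
Z = 230.0 − j88.69 Ω
|Z| = √(230.0² + 88.69²) = 246.5 Ω
∠Z = arctan(-88.69/230.0) = -21.09°
cos φ = cos(-21.09°) = 0.9330

0.9330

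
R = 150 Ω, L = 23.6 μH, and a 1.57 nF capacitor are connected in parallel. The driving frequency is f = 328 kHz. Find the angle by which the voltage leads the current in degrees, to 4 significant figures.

68.95°

ω = 2πf = 2.061e+06 rad/s
X_L = ωL = 48.64 Ω
X_C = 1/(ωC) = 309.1 Ω
Parallel: admittances add. Y = 1/R + 1/(jωL) + jωC
Y = (0.006667 − j0.01732) S
|Y| = 0.01856 S → |Z| = 1/|Y| = 53.87 Ω, ∠Z = −∠Y = 68.95°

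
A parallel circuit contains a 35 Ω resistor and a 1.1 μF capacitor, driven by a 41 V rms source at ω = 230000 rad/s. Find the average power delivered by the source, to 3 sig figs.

X_C = 1/(ωC) = 3.95 Ω
Parallel: admittances add. Y = 1/R + jωC
Y = (0.0286 + j0.253) S
|Y| = 0.255 S → |Z| = 1/|Y| = 3.93 Ω, ∠Z = −∠Y = -83.6°
I = V/|Z| = 10.4 A
P = VI cos φ = 41 × 10.4 × cos(-83.6°) = 48.0 W

48.0 W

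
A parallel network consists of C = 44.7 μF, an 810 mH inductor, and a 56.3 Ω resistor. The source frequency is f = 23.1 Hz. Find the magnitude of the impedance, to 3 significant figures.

ω = 2πf = 145.1 rad/s
X_L = ωL = 118 Ω
X_C = 1/(ωC) = 154 Ω
Parallel: admittances add. Y = 1/R + 1/(jωL) + jωC
Y = (0.0178 − j0.00202) S
|Y| = 0.0179 S → |Z| = 1/|Y| = 55.9 Ω, ∠Z = −∠Y = 6.48°

55.9 Ω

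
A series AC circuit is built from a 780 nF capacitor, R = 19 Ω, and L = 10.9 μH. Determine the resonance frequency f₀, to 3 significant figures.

ω₀ = 1/√(LC) = 1/√(1.09e-05 × 7.8e-07) = 343000 rad/s
f₀ = ω₀/(2π) = 54.6 kHz

54.6 kHz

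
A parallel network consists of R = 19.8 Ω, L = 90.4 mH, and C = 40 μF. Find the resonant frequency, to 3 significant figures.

83.7 Hz

ω₀ = 1/√(LC) = 1/√(0.0904 × 4e-05) = 525.9 rad/s
f₀ = ω₀/(2π) = 83.7 Hz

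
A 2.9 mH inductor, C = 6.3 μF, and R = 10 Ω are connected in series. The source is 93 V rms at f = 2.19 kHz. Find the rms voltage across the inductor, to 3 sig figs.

ω = 2πf = 13760 rad/s
X_L = ωL = 39.9 Ω
X_C = 1/(ωC) = 11.5 Ω
Net reactance X = X_L − X_C = 28.4 Ω
Z = 10.0 + j28.4 Ω
|Z| = √(10.0² + 28.4²) = 30.1 Ω
I = V/|Z| = 3.09 A
V_L = I·|Z_L| = 3.09 × 39.9 = 123 V

123 V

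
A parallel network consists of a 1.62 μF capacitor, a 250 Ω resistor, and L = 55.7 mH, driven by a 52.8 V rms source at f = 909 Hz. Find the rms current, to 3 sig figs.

386 mA

ω = 2πf = 5711 rad/s
X_L = ωL = 318 Ω
X_C = 1/(ωC) = 108 Ω
Parallel: admittances add. Y = 1/R + 1/(jωL) + jωC
Y = (0.00400 + j0.00611) S
|Y| = 0.00730 S → |Z| = 1/|Y| = 137 Ω, ∠Z = −∠Y = -56.8°
I = V/|Z| = 52.8/137 = 386 mA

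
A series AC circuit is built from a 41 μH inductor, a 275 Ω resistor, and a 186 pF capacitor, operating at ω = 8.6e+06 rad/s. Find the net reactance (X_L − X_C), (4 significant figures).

X_L = ωL = 352.6 Ω
X_C = 1/(ωC) = 625.2 Ω
X = 352.6 − 625.2 = -272.6 Ω

-272.6 Ω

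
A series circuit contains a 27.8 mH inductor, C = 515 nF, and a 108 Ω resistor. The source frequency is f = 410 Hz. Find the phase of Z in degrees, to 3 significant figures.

ω = 2πf = 2576 rad/s
X_L = ωL = 71.6 Ω
X_C = 1/(ωC) = 754 Ω
Net reactance X = X_L − X_C = -682 Ω
Z = 108 − j682 Ω
|Z| = √(108² + 682²) = 691 Ω
∠Z = arctan(-682/108) = -81.0°

-81.0°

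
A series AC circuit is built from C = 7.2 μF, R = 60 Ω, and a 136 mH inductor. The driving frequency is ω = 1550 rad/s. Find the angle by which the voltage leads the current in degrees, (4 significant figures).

X_L = ωL = 210.8 Ω
X_C = 1/(ωC) = 89.61 Ω
Net reactance X = X_L − X_C = 121.2 Ω
Z = 60.00 + j121.2 Ω
|Z| = √(60.00² + 121.2²) = 135.2 Ω
∠Z = arctan(121.2/60.00) = 63.66°

63.66°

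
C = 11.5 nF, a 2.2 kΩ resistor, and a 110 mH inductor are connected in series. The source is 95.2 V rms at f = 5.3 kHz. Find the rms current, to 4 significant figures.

ω = 2πf = 33300 rad/s
X_L = ωL = 3663 Ω
X_C = 1/(ωC) = 2611 Ω
Net reactance X = X_L − X_C = 1052 Ω
Z = 2200 + j1052 Ω
|Z| = √(2200² + 1052²) = 2439 Ω
I = V/|Z| = 95.2/2439 = 39.04 mA

39.04 mA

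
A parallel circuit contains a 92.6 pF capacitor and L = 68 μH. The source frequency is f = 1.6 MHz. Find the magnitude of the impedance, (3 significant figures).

ω = 2πf = 1.005e+07 rad/s
X_L = ωL = 684 Ω
X_C = 1/(ωC) = 1070 Ω
Parallel: admittances add. Y = 1/(jωL) + jωC
Y = (0 − j0.000532) S
|Y| = 0.000532 S → |Z| = 1/|Y| = 1880 Ω, ∠Z = −∠Y = 90.0°

1880 Ω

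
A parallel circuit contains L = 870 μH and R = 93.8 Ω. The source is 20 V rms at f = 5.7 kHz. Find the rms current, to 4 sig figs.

676.4 mA

ω = 2πf = 35810 rad/s
X_L = ωL = 31.16 Ω
Parallel: admittances add. Y = 1/R + 1/(jωL)
Y = (0.01066 − j0.03209) S
|Y| = 0.03382 S → |Z| = 1/|Y| = 29.57 Ω, ∠Z = −∠Y = 71.62°
I = V/|Z| = 20/29.57 = 676.4 mA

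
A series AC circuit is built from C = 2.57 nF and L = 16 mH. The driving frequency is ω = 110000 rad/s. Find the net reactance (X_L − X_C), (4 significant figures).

X_L = ωL = 1760 Ω
X_C = 1/(ωC) = 3537 Ω
X = 1760 − 3537 = -1777 Ω

-1777 Ω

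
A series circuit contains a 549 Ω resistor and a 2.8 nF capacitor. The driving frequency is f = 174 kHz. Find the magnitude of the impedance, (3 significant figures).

639 Ω

ω = 2πf = 1.093e+06 rad/s
X_C = 1/(ωC) = 327 Ω
Z = 549 − j327 Ω
|Z| = √(549² + 327²) = 639 Ω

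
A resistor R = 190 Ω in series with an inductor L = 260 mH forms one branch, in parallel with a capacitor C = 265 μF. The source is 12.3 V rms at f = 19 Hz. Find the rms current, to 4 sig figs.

384.0 mA

ω = 2πf = 119.4 rad/s
X_L = ωL = 31.04 Ω
X_C = 1/(ωC) = 31.61 Ω
Branch 1 (R+jX_L): Z₁ = 190.0 + j31.04 Ω, |Z₁| = 192.5 Ω
Branch 2 (−jX_C): Z₂ = −j31.61 Ω
Parallel: Z = Z₁Z₂/(Z₁+Z₂), |Z| = 32.03 Ω, ∠Z = -80.55°
I = V/|Z| = 12.3/32.03 = 384.0 mA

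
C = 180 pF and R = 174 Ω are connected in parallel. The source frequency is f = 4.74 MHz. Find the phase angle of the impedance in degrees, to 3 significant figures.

ω = 2πf = 2.978e+07 rad/s
X_C = 1/(ωC) = 187 Ω
Parallel: admittances add. Y = 1/R + jωC
Y = (0.00575 + j0.00536) S
|Y| = 0.00786 S → |Z| = 1/|Y| = 127 Ω, ∠Z = −∠Y = -43.0°

-43.0°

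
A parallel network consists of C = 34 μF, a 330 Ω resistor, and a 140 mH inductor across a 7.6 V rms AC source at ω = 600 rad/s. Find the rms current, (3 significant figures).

68.5 mA

X_L = ωL = 84.0 Ω
X_C = 1/(ωC) = 49.0 Ω
Parallel: admittances add. Y = 1/R + 1/(jωL) + jωC
Y = (0.00303 + j0.00850) S
|Y| = 0.00902 S → |Z| = 1/|Y| = 111 Ω, ∠Z = −∠Y = -70.4°
I = V/|Z| = 7.6/111 = 68.5 mA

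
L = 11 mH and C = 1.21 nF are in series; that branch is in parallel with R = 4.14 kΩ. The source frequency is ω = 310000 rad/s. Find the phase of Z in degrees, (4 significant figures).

79.81°

X_L = ωL = 3410 Ω
X_C = 1/(ωC) = 2666 Ω
Branch 1: Z₁ = R = 4140 Ω
Branch 2 (series LC): Z₂ = j(X_L − X_C) = j744.0 Ω
Parallel: Z = Z₁Z₂/(Z₁+Z₂), |Z| = 732.3 Ω, ∠Z = 79.81°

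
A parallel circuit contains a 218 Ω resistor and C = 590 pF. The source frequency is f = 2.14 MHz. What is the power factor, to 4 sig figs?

ω = 2πf = 1.345e+07 rad/s
X_C = 1/(ωC) = 126.1 Ω
Parallel: admittances add. Y = 1/R + jωC
Y = (0.004587 + j0.007933) S
|Y| = 0.009164 S → |Z| = 1/|Y| = 109.1 Ω, ∠Z = −∠Y = -59.96°
cos φ = cos(-59.96°) = 0.5006

0.5006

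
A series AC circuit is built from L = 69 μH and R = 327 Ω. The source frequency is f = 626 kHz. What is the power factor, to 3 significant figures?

0.769

ω = 2πf = 3.933e+06 rad/s
X_L = ωL = 271 Ω
Z = 327 + j271 Ω
|Z| = √(327² + 271²) = 425 Ω
∠Z = arctan(271/327) = 39.7°
cos φ = cos(39.7°) = 0.769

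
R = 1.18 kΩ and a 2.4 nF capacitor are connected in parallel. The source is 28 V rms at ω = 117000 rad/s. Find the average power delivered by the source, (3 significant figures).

X_C = 1/(ωC) = 3560 Ω
Parallel: admittances add. Y = 1/R + jωC
Y = (0.000847 + j0.000281) S
|Y| = 0.000893 S → |Z| = 1/|Y| = 1120 Ω, ∠Z = −∠Y = -18.3°
I = V/|Z| = 25.0 mA
P = VI cos φ = 28 × 0.0250 × cos(-18.3°) = 664 mW

664 mW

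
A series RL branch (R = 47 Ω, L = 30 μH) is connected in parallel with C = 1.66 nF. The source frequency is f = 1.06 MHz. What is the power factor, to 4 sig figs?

ω = 2πf = 6.66e+06 rad/s
X_L = ωL = 199.8 Ω
X_C = 1/(ωC) = 90.45 Ω
Branch 1 (R+jX_L): Z₁ = 47.00 + j199.8 Ω, |Z₁| = 205.3 Ω
Branch 2 (−jX_C): Z₂ = −j90.45 Ω
Parallel: Z = Z₁Z₂/(Z₁+Z₂), |Z| = 156.0 Ω, ∠Z = -79.98°
cos φ = cos(-79.98°) = 0.1740

0.1740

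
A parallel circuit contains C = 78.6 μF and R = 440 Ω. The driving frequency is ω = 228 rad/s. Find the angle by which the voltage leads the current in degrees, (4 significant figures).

-82.77°

X_C = 1/(ωC) = 55.80 Ω
Parallel: admittances add. Y = 1/R + jωC
Y = (0.002273 + j0.01792) S
|Y| = 0.01806 S → |Z| = 1/|Y| = 55.36 Ω, ∠Z = −∠Y = -82.77°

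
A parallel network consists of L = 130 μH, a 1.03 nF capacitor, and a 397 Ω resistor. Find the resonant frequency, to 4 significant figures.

434.9 kHz

ω₀ = 1/√(LC) = 1/√(0.00013 × 1.03e-09) = 2.733e+06 rad/s
f₀ = ω₀/(2π) = 434.9 kHz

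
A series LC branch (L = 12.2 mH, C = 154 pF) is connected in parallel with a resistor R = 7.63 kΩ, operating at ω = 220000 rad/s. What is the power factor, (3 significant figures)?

X_L = ωL = 2680 Ω
X_C = 1/(ωC) = 29500 Ω
Branch 1: Z₁ = R = 7630 Ω
Branch 2 (series LC): Z₂ = j(X_L − X_C) = −j26800 Ω
Parallel: Z = Z₁Z₂/(Z₁+Z₂), |Z| = 7340 Ω, ∠Z = -15.9°
cos φ = cos(-15.9°) = 0.962

0.962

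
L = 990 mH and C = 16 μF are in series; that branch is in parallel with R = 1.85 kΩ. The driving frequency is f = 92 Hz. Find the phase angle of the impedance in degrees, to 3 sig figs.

ω = 2πf = 578.1 rad/s
X_L = ωL = 572 Ω
X_C = 1/(ωC) = 108 Ω
Branch 1: Z₁ = R = 1850 Ω
Branch 2 (series LC): Z₂ = j(X_L − X_C) = j464 Ω
Parallel: Z = Z₁Z₂/(Z₁+Z₂), |Z| = 450 Ω, ∠Z = 75.9°

75.9°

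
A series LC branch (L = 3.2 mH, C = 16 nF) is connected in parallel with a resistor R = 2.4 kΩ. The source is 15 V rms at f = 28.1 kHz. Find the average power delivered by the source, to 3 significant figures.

ω = 2πf = 176600 rad/s
X_L = ωL = 565 Ω
X_C = 1/(ωC) = 354 Ω
Branch 1: Z₁ = R = 2400 Ω
Branch 2 (series LC): Z₂ = j(X_L − X_C) = j211 Ω
Parallel: Z = Z₁Z₂/(Z₁+Z₂), |Z| = 210 Ω, ∠Z = 85.0°
I = V/|Z| = 71.4 mA
P = VI cos φ = 15 × 0.0714 × cos(85.0°) = 93.8 mW

93.8 mW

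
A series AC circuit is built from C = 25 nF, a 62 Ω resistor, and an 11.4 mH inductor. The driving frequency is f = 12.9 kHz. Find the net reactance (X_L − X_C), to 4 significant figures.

ω = 2πf = 81050 rad/s
X_L = ωL = 924.0 Ω
X_C = 1/(ωC) = 493.5 Ω
X = 924.0 − 493.5 = 430.5 Ω

430.5 Ω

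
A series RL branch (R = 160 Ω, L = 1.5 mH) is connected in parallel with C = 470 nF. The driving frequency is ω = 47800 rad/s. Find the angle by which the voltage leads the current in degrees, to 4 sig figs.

-75.51°

X_L = ωL = 71.70 Ω
X_C = 1/(ωC) = 44.51 Ω
Branch 1 (R+jX_L): Z₁ = 160.0 + j71.70 Ω, |Z₁| = 175.3 Ω
Branch 2 (−jX_C): Z₂ = −j44.51 Ω
Parallel: Z = Z₁Z₂/(Z₁+Z₂), |Z| = 48.09 Ω, ∠Z = -75.51°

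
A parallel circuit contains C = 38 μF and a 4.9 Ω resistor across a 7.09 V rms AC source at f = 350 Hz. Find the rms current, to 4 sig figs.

1.564 A

ω = 2πf = 2199 rad/s
X_C = 1/(ωC) = 11.97 Ω
Parallel: admittances add. Y = 1/R + jωC
Y = (0.2041 + j0.08357) S
|Y| = 0.2205 S → |Z| = 1/|Y| = 4.535 Ω, ∠Z = −∠Y = -22.27°
I = V/|Z| = 7.09/4.535 = 1.564 A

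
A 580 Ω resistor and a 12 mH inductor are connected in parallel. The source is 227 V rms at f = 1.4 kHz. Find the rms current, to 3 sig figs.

ω = 2πf = 8796 rad/s
X_L = ωL = 106 Ω
Parallel: admittances add. Y = 1/R + 1/(jωL)
Y = (0.00172 − j0.00947) S
|Y| = 0.00963 S → |Z| = 1/|Y| = 104 Ω, ∠Z = −∠Y = 79.7°
I = V/|Z| = 227/104 = 2.19 A

2.19 A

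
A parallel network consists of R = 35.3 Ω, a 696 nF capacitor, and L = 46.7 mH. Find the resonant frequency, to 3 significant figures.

883 Hz

ω₀ = 1/√(LC) = 1/√(0.0467 × 6.96e-07) = 5547 rad/s
f₀ = ω₀/(2π) = 883 Hz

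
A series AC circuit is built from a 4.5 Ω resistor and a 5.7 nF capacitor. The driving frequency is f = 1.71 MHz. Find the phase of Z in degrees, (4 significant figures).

-74.59°

ω = 2πf = 1.074e+07 rad/s
X_C = 1/(ωC) = 16.33 Ω
Z = 4.500 − j16.33 Ω
|Z| = √(4.500² + 16.33²) = 16.94 Ω
∠Z = arctan(-16.33/4.500) = -74.59°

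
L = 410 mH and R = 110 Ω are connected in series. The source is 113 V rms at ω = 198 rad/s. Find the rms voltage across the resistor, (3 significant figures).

X_L = ωL = 81.2 Ω
Z = 110 + j81.2 Ω
|Z| = √(110² + 81.2²) = 137 Ω
I = V/|Z| = 827 mA
V_R = I·|Z_R| = 0.827 × 110 = 90.9 V

90.9 V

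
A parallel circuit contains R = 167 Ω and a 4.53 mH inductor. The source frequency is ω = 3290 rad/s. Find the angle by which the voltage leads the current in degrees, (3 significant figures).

X_L = ωL = 14.9 Ω
Parallel: admittances add. Y = 1/R + 1/(jωL)
Y = (0.00599 − j0.0671) S
|Y| = 0.0674 S → |Z| = 1/|Y| = 14.8 Ω, ∠Z = −∠Y = 84.9°

84.9°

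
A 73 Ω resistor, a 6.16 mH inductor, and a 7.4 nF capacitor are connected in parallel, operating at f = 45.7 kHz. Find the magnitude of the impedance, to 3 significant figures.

72.5 Ω

ω = 2πf = 287100 rad/s
X_L = ωL = 1770 Ω
X_C = 1/(ωC) = 471 Ω
Parallel: admittances add. Y = 1/R + 1/(jωL) + jωC
Y = (0.0137 + j0.00156) S
|Y| = 0.0138 S → |Z| = 1/|Y| = 72.5 Ω, ∠Z = −∠Y = -6.49°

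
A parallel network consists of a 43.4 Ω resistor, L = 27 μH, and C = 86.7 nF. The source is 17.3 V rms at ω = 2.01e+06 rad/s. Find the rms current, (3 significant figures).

X_L = ωL = 54.3 Ω
X_C = 1/(ωC) = 5.74 Ω
Parallel: admittances add. Y = 1/R + 1/(jωL) + jωC
Y = (0.0230 + j0.156) S
|Y| = 0.158 S → |Z| = 1/|Y| = 6.35 Ω, ∠Z = −∠Y = -81.6°
I = V/|Z| = 17.3/6.35 = 2.73 A

2.73 A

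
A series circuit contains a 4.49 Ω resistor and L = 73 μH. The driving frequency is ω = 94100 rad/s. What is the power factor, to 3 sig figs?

0.547

X_L = ωL = 6.87 Ω
Z = 4.49 + j6.87 Ω
|Z| = √(4.49² + 6.87²) = 8.21 Ω
∠Z = arctan(6.87/4.49) = 56.8°
cos φ = cos(56.8°) = 0.547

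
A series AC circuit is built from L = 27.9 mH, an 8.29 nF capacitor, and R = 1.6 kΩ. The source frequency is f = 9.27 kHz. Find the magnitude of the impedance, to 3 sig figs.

ω = 2πf = 58250 rad/s
X_L = ωL = 1630 Ω
X_C = 1/(ωC) = 2070 Ω
Net reactance X = X_L − X_C = -446 Ω
Z = 1600 − j446 Ω
|Z| = √(1600² + 446²) = 1660 Ω

1660 Ω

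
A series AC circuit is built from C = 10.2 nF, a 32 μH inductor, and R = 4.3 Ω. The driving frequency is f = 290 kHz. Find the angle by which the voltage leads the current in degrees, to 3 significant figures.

ω = 2πf = 1.822e+06 rad/s
X_L = ωL = 58.3 Ω
X_C = 1/(ωC) = 53.8 Ω
Net reactance X = X_L − X_C = 4.50 Ω
Z = 4.30 + j4.50 Ω
|Z| = √(4.30² + 4.50²) = 6.23 Ω
∠Z = arctan(4.50/4.30) = 46.3°

46.3°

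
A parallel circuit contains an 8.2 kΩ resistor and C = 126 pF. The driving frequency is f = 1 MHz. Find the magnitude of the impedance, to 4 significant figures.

ω = 2πf = 6.283e+06 rad/s
X_C = 1/(ωC) = 1263 Ω
Parallel: admittances add. Y = 1/R + jωC
Y = (0.0001220 + j0.0007917) S
|Y| = 0.0008010 S → |Z| = 1/|Y| = 1248 Ω, ∠Z = −∠Y = -81.24°

1248 Ω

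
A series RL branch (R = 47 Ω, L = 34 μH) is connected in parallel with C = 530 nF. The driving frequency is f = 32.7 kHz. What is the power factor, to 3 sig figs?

ω = 2πf = 205500 rad/s
X_L = ωL = 6.99 Ω
X_C = 1/(ωC) = 9.18 Ω
Branch 1 (R+jX_L): Z₁ = 47.0 + j6.99 Ω, |Z₁| = 47.5 Ω
Branch 2 (−jX_C): Z₂ = −j9.18 Ω
Parallel: Z = Z₁Z₂/(Z₁+Z₂), |Z| = 9.27 Ω, ∠Z = -78.9°
cos φ = cos(-78.9°) = 0.193

0.193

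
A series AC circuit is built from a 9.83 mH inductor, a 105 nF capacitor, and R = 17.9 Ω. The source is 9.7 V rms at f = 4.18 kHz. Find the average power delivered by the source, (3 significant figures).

150 mW

ω = 2πf = 26260 rad/s
X_L = ωL = 258 Ω
X_C = 1/(ωC) = 363 Ω
Net reactance X = X_L − X_C = -104 Ω
Z = 17.9 − j104 Ω
|Z| = √(17.9² + 104²) = 106 Ω
∠Z = arctan(-104/17.9) = -80.3°
I = V/|Z| = 91.5 mA
P = VI cos φ = 9.7 × 0.0915 × cos(-80.3°) = 150 mW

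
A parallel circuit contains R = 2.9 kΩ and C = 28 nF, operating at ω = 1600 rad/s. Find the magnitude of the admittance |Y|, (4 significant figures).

347.7 μS

X_C = 1/(ωC) = 22320 Ω
Parallel: admittances add. Y = 1/R + jωC
Y = (0.0003448 + j4.48e-05) S
|Y| = 0.0003477 S → |Z| = 1/|Y| = 2876 Ω, ∠Z = −∠Y = -7.402°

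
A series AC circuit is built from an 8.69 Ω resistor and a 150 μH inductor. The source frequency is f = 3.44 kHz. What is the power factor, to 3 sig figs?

ω = 2πf = 21610 rad/s
X_L = ωL = 3.24 Ω
Z = 8.69 + j3.24 Ω
|Z| = √(8.69² + 3.24²) = 9.28 Ω
∠Z = arctan(3.24/8.69) = 20.5°
cos φ = cos(20.5°) = 0.937

0.937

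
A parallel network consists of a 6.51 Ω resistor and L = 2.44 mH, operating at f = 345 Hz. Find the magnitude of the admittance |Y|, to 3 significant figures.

ω = 2πf = 2168 rad/s
X_L = ωL = 5.29 Ω
Parallel: admittances add. Y = 1/R + 1/(jωL)
Y = (0.154 − j0.189) S
|Y| = 0.244 S → |Z| = 1/|Y| = 4.11 Ω, ∠Z = −∠Y = 50.9°

244 mS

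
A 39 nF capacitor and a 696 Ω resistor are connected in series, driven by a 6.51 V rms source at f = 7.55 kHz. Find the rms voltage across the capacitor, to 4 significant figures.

3.993 V

ω = 2πf = 47440 rad/s
X_C = 1/(ωC) = 540.5 Ω
Z = 696.0 − j540.5 Ω
|Z| = √(696.0² + 540.5²) = 881.2 Ω
I = V/|Z| = 7.387 mA
V_C = I·|Z_C| = 0.007387 × 540.5 = 3.993 V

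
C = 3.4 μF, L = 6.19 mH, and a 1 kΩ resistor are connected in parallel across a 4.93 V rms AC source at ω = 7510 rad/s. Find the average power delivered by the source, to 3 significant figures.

24.3 mW

X_L = ωL = 46.5 Ω
X_C = 1/(ωC) = 39.2 Ω
Parallel: admittances add. Y = 1/R + 1/(jωL) + jωC
Y = (0.00100 + j0.00402) S
|Y| = 0.00414 S → |Z| = 1/|Y| = 241 Ω, ∠Z = −∠Y = -76.0°
I = V/|Z| = 20.4 mA
P = VI cos φ = 4.93 × 0.0204 × cos(-76.0°) = 24.3 mW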